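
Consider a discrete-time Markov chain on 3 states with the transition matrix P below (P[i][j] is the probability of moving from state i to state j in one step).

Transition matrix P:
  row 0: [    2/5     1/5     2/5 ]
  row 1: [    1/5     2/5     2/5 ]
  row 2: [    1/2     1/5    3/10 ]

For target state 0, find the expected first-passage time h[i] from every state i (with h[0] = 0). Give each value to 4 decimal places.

First-step conditioning: h[0] = 0; for i ≠ 0, h[i] = 1 + Σ_k P[i][k]·h[k].
  h[1] = 1 + 2/5·h[1] + 2/5·h[2]
  h[2] = 1 + 1/5·h[1] + 3/10·h[2]
Solving the 2×2 linear system over states ≠ 0 gives exactly h = [0, 55/17, 40/17] (h[0] = 0 is the target).

h = [0.0000, 3.2353, 2.3529]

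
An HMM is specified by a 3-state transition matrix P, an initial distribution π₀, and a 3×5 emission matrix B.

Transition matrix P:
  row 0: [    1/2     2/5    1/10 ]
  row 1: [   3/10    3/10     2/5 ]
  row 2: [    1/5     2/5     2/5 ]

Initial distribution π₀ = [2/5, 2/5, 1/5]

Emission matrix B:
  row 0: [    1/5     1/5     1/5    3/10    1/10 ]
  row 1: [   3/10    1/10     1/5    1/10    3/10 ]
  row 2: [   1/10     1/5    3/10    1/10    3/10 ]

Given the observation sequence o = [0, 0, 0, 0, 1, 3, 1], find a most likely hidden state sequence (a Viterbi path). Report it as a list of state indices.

t=0: δ = [8.000e-02, 1.200e-01, 2.000e-02]  (obs o_0=0)
t=1: δ = [8.000e-03, 1.080e-02, 4.800e-03]  ψ = [0, 1, 1]  (obs o_1=0)
t=2: δ = [8.000e-04, 9.720e-04, 4.320e-04]  ψ = [0, 1, 1]  (obs o_2=0)
t=3: δ = [8.000e-05, 9.600e-05, 3.888e-05]  ψ = [0, 0, 1]  (obs o_3=0)
t=4: δ = [8.000e-06, 3.200e-06, 7.680e-06]  ψ = [0, 0, 1]  (obs o_4=1)
t=5: δ = [1.200e-06, 3.200e-07, 3.072e-07]  ψ = [0, 0, 2]  (obs o_5=3)
t=6: δ = [1.200e-07, 4.800e-08, 2.560e-08]  ψ = [0, 0, 1]  (obs o_6=1)
backtrack: best end state = 0; path = [0, 0, 0, 0, 0, 0, 0]

path = [0, 0, 0, 0, 0, 0, 0]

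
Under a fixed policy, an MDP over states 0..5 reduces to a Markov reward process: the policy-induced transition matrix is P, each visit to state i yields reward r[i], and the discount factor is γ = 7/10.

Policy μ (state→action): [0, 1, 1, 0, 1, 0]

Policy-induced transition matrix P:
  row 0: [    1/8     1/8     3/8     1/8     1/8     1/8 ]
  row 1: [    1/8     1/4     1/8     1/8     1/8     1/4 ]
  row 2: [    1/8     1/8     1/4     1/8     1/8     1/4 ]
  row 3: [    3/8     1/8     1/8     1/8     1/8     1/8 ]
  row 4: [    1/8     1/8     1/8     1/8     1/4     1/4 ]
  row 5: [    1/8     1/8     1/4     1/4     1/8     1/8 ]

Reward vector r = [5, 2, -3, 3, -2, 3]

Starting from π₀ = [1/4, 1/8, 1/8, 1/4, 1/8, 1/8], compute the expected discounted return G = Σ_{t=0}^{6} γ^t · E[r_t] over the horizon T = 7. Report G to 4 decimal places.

t=0: π = [0.2500, 0.1250, 0.1250, 0.2500, 0.1250, 0.1250], E[r] = 2.0000, γ^t·E[r] = 2.000000, running G = 2.000000
t=1: π = [0.1875, 0.1406, 0.2188, 0.1406, 0.1406, 0.1719], E[r] = 1.2188, γ^t·E[r] = 0.853125, running G = 2.853125
t=2: π = [0.1602, 0.1426, 0.2207, 0.1465, 0.1426, 0.1875], E[r] = 1.1406, γ^t·E[r] = 0.558906, running G = 3.412031
t=3: π = [0.1616, 0.1428, 0.2161, 0.1484, 0.1428, 0.1882], E[r] = 1.1699, γ^t·E[r] = 0.401283, running G = 3.813314
t=4: π = [0.1621, 0.1429, 0.2159, 0.1485, 0.1429, 0.1877], E[r] = 1.1714, γ^t·E[r] = 0.281265, running G = 4.094579
t=5: π = [0.1621, 0.1429, 0.2160, 0.1485, 0.1429, 0.1877], E[r] = 1.1712, γ^t·E[r] = 0.196847, running G = 4.291426
t=6: π = [0.1621, 0.1429, 0.2160, 0.1485, 0.1429, 0.1877], E[r] = 1.1711, γ^t·E[r] = 0.137782, running G = 4.429207

G = 4.4292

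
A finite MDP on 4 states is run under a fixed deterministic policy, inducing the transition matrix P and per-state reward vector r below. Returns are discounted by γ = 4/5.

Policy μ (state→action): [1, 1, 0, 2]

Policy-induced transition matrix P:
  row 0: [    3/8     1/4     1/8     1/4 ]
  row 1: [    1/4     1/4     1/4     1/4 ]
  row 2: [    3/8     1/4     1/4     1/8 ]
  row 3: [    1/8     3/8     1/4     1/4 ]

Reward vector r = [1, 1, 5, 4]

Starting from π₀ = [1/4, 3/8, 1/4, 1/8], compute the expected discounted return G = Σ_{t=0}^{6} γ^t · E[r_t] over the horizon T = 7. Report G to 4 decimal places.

t=0: π = [0.2500, 0.3750, 0.2500, 0.1250], E[r] = 2.3750, γ^t·E[r] = 2.375000, running G = 2.375000
t=1: π = [0.2969, 0.2656, 0.2188, 0.2188], E[r] = 2.5313, γ^t·E[r] = 2.025000, running G = 4.400000
t=2: π = [0.2871, 0.2773, 0.2129, 0.2227], E[r] = 2.5195, γ^t·E[r] = 1.612500, running G = 6.012500
t=3: π = [0.2847, 0.2778, 0.2141, 0.2234], E[r] = 2.5266, γ^t·E[r] = 1.293625, running G = 7.306125
t=4: π = [0.2844, 0.2779, 0.2144, 0.2232], E[r] = 2.5274, γ^t·E[r] = 1.035213, running G = 8.341338
t=5: π = [0.2845, 0.2779, 0.2144, 0.2232], E[r] = 2.5274, γ^t·E[r] = 0.828173, running G = 9.169510
t=6: π = [0.2845, 0.2779, 0.2144, 0.2232], E[r] = 2.5274, γ^t·E[r] = 0.662532, running G = 9.832042

G = 9.8320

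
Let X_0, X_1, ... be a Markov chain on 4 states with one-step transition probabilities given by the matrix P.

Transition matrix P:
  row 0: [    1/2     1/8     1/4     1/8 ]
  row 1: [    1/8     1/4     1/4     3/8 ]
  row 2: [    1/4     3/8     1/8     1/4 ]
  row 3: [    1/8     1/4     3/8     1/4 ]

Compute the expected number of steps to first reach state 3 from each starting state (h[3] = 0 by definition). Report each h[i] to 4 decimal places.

h = [4.8932, 3.4951, 4.0388, 0.0000]

First-step conditioning: h[3] = 0; for i ≠ 3, h[i] = 1 + Σ_k P[i][k]·h[k].
  h[0] = 1 + 1/2·h[0] + 1/8·h[1] + 1/4·h[2]
  h[1] = 1 + 1/8·h[0] + 1/4·h[1] + 1/4·h[2]
  h[2] = 1 + 1/4·h[0] + 3/8·h[1] + 1/8·h[2]
Solving the 3×3 linear system over states ≠ 3 gives exactly h = [504/103, 360/103, 416/103, 0] (h[3] = 0 is the target).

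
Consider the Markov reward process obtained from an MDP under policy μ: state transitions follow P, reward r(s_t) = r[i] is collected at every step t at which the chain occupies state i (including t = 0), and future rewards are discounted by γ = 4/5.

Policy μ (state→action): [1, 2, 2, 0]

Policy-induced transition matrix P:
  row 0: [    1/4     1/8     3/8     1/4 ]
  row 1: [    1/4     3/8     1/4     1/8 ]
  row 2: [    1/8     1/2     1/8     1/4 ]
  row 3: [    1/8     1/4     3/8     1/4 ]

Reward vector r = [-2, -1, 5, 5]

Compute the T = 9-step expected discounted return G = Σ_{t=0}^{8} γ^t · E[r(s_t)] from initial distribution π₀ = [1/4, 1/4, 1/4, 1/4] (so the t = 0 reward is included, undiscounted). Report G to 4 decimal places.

t=0: π = [0.2500, 0.2500, 0.2500, 0.2500], E[r] = 1.7500, γ^t·E[r] = 1.750000, running G = 1.750000
t=1: π = [0.1875, 0.3125, 0.2813, 0.2188], E[r] = 1.8125, γ^t·E[r] = 1.450000, running G = 3.200000
t=2: π = [0.1875, 0.3359, 0.2656, 0.2109], E[r] = 1.6719, γ^t·E[r] = 1.070000, running G = 4.270000
t=3: π = [0.1904, 0.3350, 0.2666, 0.2080], E[r] = 1.6572, γ^t·E[r] = 0.848500, running G = 5.118500
t=4: π = [0.1907, 0.3347, 0.2665, 0.2081], E[r] = 1.6570, γ^t·E[r] = 0.678700, running G = 5.797200
t=5: π = [0.1907, 0.3346, 0.2665, 0.2082], E[r] = 1.6575, γ^t·E[r] = 0.543140, running G = 6.340340
t=6: π = [0.1907, 0.3346, 0.2665, 0.2082], E[r] = 1.6576, γ^t·E[r] = 0.434527, running G = 6.774867
t=7: π = [0.1907, 0.3346, 0.2665, 0.2082], E[r] = 1.6576, γ^t·E[r] = 0.347622, running G = 7.122489
t=8: π = [0.1907, 0.3346, 0.2665, 0.2082], E[r] = 1.6576, γ^t·E[r] = 0.278097, running G = 7.400586

G = 7.4006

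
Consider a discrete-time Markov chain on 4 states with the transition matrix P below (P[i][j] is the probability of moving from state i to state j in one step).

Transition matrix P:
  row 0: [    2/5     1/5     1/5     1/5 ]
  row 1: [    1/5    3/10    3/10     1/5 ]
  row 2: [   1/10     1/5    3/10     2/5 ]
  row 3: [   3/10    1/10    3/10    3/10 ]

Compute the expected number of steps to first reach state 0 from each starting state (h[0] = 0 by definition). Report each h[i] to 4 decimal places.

First-step conditioning: h[0] = 0; for i ≠ 0, h[i] = 1 + Σ_k P[i][k]·h[k].
  h[1] = 1 + 3/10·h[1] + 3/10·h[2] + 1/5·h[3]
  h[2] = 1 + 1/5·h[1] + 3/10·h[2] + 2/5·h[3]
  h[3] = 1 + 1/10·h[1] + 3/10·h[2] + 3/10·h[3]
Solving the 3×3 linear system over states ≠ 0 gives exactly h = [0, 900/179, 970/179, 800/179] (h[0] = 0 is the target).

h = [0.0000, 5.0279, 5.4190, 4.4693]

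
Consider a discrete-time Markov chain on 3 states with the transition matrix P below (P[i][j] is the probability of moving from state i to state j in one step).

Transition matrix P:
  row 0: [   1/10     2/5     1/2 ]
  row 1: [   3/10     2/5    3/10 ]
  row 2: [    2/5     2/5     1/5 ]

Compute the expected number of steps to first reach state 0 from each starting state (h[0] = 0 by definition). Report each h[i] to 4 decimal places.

h = [0.0000, 3.0556, 2.7778]

First-step conditioning: h[0] = 0; for i ≠ 0, h[i] = 1 + Σ_k P[i][k]·h[k].
  h[1] = 1 + 2/5·h[1] + 3/10·h[2]
  h[2] = 1 + 2/5·h[1] + 1/5·h[2]
Solving the 2×2 linear system over states ≠ 0 gives exactly h = [0, 55/18, 25/9] (h[0] = 0 is the target).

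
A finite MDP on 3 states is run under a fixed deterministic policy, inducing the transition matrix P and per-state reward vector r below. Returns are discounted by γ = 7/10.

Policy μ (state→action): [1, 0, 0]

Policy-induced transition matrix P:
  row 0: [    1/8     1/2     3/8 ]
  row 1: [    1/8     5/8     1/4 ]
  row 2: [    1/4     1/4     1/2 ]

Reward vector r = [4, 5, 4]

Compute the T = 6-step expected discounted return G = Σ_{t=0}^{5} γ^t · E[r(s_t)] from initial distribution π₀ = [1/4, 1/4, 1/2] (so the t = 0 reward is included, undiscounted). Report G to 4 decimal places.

G = 12.8683

t=0: π = [0.2500, 0.2500, 0.5000], E[r] = 4.2500, γ^t·E[r] = 4.250000, running G = 4.250000
t=1: π = [0.1875, 0.4063, 0.4063], E[r] = 4.4063, γ^t·E[r] = 3.084375, running G = 7.334375
t=2: π = [0.1758, 0.4492, 0.3750], E[r] = 4.4492, γ^t·E[r] = 2.180117, running G = 9.514492
t=3: π = [0.1719, 0.4624, 0.3657], E[r] = 4.4624, γ^t·E[r] = 1.530604, running G = 11.045096
t=4: π = [0.1707, 0.4664, 0.3629], E[r] = 4.4664, γ^t·E[r] = 1.072375, running G = 12.117472
t=5: π = [0.1704, 0.4676, 0.3621], E[r] = 4.4676, γ^t·E[r] = 0.750864, running G = 12.868336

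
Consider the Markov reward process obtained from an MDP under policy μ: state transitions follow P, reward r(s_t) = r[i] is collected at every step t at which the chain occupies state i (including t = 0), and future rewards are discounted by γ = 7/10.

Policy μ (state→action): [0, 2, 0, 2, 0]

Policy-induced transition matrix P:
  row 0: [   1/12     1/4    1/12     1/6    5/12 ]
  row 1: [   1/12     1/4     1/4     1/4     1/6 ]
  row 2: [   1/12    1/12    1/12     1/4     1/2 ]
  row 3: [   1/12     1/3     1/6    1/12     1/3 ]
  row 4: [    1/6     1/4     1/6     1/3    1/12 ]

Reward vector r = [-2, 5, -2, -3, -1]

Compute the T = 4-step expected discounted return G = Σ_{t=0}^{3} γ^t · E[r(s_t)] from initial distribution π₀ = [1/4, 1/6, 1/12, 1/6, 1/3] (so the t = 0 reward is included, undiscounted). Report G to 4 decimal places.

t=0: π = [0.2500, 0.1667, 0.0833, 0.1667, 0.3333], E[r] = -0.6667, γ^t·E[r] = -0.666667, running G = -0.666667
t=1: π = [0.1111, 0.2500, 0.1528, 0.2292, 0.2569], E[r] = -0.2222, γ^t·E[r] = -0.155556, running G = -0.822222
t=2: π = [0.1047, 0.2436, 0.1655, 0.2240, 0.2622], E[r] = -0.2564, γ^t·E[r] = -0.125619, running G = -0.947841
t=3: π = [0.1052, 0.2411, 0.1644, 0.2258, 0.2635], E[r] = -0.2747, γ^t·E[r] = -0.094236, running G = -1.042077

G = -1.0421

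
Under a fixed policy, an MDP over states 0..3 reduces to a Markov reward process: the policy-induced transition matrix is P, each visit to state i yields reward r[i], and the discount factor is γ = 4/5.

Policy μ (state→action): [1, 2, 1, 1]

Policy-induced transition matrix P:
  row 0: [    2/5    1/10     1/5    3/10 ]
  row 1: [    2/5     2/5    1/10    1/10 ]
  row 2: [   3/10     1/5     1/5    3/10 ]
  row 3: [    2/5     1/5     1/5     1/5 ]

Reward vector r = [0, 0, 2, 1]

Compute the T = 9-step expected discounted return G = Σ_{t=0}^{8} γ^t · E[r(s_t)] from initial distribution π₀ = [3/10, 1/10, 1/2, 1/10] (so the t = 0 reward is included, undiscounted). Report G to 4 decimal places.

G = 3.1268

t=0: π = [0.3000, 0.1000, 0.5000, 0.1000], E[r] = 1.1000, γ^t·E[r] = 1.100000, running G = 1.100000
t=1: π = [0.3500, 0.1900, 0.1900, 0.2700], E[r] = 0.6500, γ^t·E[r] = 0.520000, running G = 1.620000
t=2: π = [0.3810, 0.2030, 0.1810, 0.2350], E[r] = 0.5970, γ^t·E[r] = 0.382080, running G = 2.002080
t=3: π = [0.3819, 0.2025, 0.1797, 0.2359], E[r] = 0.5953, γ^t·E[r] = 0.304794, running G = 2.306874
t=4: π = [0.3820, 0.2023, 0.1798, 0.2359], E[r] = 0.5954, γ^t·E[r] = 0.243880, running G = 2.550754
t=5: π = [0.3820, 0.2023, 0.1798, 0.2359], E[r] = 0.5955, γ^t·E[r] = 0.195129, running G = 2.745882
t=6: π = [0.3820, 0.2022, 0.1798, 0.2360], E[r] = 0.5955, γ^t·E[r] = 0.156107, running G = 2.901989
t=7: π = [0.3820, 0.2022, 0.1798, 0.2360], E[r] = 0.5955, γ^t·E[r] = 0.124886, running G = 3.026876
t=8: π = [0.3820, 0.2022, 0.1798, 0.2360], E[r] = 0.5955, γ^t·E[r] = 0.099909, running G = 3.126785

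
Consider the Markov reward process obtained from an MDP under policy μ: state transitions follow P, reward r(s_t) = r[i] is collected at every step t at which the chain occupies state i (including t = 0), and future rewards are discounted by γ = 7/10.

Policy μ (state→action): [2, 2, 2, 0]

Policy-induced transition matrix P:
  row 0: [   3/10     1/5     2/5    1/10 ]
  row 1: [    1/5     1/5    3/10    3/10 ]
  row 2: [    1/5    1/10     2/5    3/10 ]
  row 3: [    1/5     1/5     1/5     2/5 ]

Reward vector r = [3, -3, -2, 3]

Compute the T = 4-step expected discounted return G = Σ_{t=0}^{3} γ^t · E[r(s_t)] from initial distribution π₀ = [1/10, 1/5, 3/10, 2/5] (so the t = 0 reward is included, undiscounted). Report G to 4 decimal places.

t=0: π = [0.1000, 0.2000, 0.3000, 0.4000], E[r] = 0.3000, γ^t·E[r] = 0.300000, running G = 0.300000
t=1: π = [0.2100, 0.1700, 0.3000, 0.3200], E[r] = 0.4800, γ^t·E[r] = 0.336000, running G = 0.636000
t=2: π = [0.2210, 0.1700, 0.3190, 0.2900], E[r] = 0.3850, γ^t·E[r] = 0.188650, running G = 0.824650
t=3: π = [0.2221, 0.1681, 0.3250, 0.2848], E[r] = 0.3664, γ^t·E[r] = 0.125675, running G = 0.950325

G = 0.9503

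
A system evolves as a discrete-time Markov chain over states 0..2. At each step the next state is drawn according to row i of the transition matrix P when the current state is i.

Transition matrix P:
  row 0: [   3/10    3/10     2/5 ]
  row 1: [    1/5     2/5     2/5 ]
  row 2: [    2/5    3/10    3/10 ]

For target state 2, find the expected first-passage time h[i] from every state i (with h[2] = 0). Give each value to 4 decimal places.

h = [2.5000, 2.5000, 0.0000]

First-step conditioning: h[2] = 0; for i ≠ 2, h[i] = 1 + Σ_k P[i][k]·h[k].
  h[0] = 1 + 3/10·h[0] + 3/10·h[1]
  h[1] = 1 + 1/5·h[0] + 2/5·h[1]
Solving the 2×2 linear system over states ≠ 2 gives exactly h = [5/2, 5/2, 0] (h[2] = 0 is the target).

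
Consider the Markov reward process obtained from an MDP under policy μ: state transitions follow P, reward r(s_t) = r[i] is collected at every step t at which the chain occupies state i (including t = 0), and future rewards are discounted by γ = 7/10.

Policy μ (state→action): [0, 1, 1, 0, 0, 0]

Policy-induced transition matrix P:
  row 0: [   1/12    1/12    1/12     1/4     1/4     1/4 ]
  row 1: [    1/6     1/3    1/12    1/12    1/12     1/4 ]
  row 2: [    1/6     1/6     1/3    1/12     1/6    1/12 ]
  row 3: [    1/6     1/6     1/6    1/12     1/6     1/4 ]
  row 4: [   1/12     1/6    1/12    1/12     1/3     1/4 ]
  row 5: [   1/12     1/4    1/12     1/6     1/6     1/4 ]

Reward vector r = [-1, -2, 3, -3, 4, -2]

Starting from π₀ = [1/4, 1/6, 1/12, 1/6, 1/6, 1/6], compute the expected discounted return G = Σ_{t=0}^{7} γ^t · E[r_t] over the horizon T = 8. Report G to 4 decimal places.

t=0: π = [0.2500, 0.1667, 0.0833, 0.1667, 0.1667, 0.1667], E[r] = -0.5000, γ^t·E[r] = -0.500000, running G = -0.500000
t=1: π = [0.1181, 0.1875, 0.1181, 0.1389, 0.2014, 0.2361], E[r] = -0.2222, γ^t·E[r] = -0.155556, running G = -0.655556
t=2: π = [0.1204, 0.2078, 0.1244, 0.1227, 0.1944, 0.2303], E[r] = -0.2135, γ^t·E[r] = -0.104635, running G = -0.760191
t=3: π = [0.1212, 0.2105, 0.1247, 0.1226, 0.1918, 0.2293], E[r] = -0.2273, γ^t·E[r] = -0.077959, running G = -0.838150
t=4: π = [0.1215, 0.2107, 0.1247, 0.1226, 0.1912, 0.2292], E[r] = -0.2304, γ^t·E[r] = -0.055322, running G = -0.893472
t=5: π = [0.1215, 0.2108, 0.1247, 0.1227, 0.1911, 0.2292], E[r] = -0.2309, γ^t·E[r] = -0.038815, running G = -0.932287
t=6: π = [0.1215, 0.2108, 0.1247, 0.1227, 0.1911, 0.2292], E[r] = -0.2310, γ^t·E[r] = -0.027178, running G = -0.959465
t=7: π = [0.1215, 0.2108, 0.1247, 0.1227, 0.1911, 0.2292], E[r] = -0.2310, γ^t·E[r] = -0.019025, running G = -0.978490

G = -0.9785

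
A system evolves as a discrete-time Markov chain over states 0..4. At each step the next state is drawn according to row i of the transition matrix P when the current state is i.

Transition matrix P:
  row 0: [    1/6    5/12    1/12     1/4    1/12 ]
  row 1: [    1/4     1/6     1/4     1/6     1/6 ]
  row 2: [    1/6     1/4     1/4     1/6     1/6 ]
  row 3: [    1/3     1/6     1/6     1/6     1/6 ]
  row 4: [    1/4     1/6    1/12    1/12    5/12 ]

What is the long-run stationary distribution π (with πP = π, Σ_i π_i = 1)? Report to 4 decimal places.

Balance equations π_j = Σ_i π_i·P[i][j]:
  π_0 = 1/6·π_0 + 1/4·π_1 + 1/6·π_2 + 1/3·π_3 + 1/4·π_4
  π_1 = 5/12·π_0 + 1/6·π_1 + 1/4·π_2 + 1/6·π_3 + 1/6·π_4
  π_2 = 1/12·π_0 + 1/4·π_1 + 1/4·π_2 + 1/6·π_3 + 1/12·π_4
  π_3 = 1/4·π_0 + 1/6·π_1 + 1/6·π_2 + 1/6·π_3 + 1/12·π_4
  normalize: π_0 + π_1 + π_2 + π_3 + π_4 = 1
Solving the linear system gives exactly π = [1910/8263, 1968/8263, 1360/8263, 1401/8263, 1624/8263].

π = [0.2312, 0.2382, 0.1646, 0.1696, 0.1965]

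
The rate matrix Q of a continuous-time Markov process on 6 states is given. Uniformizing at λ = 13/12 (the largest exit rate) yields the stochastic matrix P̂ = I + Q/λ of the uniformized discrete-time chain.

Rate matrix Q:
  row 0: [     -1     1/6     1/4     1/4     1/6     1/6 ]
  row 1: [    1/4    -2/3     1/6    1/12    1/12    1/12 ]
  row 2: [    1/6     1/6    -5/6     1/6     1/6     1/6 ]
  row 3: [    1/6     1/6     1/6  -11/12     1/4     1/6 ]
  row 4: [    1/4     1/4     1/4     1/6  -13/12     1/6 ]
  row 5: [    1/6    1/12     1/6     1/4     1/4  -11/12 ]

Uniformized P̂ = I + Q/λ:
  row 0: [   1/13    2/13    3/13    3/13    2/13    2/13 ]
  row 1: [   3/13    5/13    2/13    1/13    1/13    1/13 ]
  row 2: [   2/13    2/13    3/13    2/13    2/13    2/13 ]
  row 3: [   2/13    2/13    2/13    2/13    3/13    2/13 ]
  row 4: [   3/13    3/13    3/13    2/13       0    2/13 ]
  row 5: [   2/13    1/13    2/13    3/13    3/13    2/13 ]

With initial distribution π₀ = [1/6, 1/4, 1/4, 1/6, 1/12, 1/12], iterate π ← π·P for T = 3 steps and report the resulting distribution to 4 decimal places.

π = [0.1672, 0.2008, 0.1922, 0.1617, 0.1399, 0.1382]

t=0: π = [0.1667, 0.2500, 0.2500, 0.1667, 0.0833, 0.0833]
t=1: π = [0.1667, 0.2115, 0.1923, 0.1538, 0.1410, 0.1346]
t=2: π = [0.1681, 0.2032, 0.1923, 0.1607, 0.1381, 0.1376]
t=3: π = [0.1672, 0.2008, 0.1922, 0.1617, 0.1399, 0.1382]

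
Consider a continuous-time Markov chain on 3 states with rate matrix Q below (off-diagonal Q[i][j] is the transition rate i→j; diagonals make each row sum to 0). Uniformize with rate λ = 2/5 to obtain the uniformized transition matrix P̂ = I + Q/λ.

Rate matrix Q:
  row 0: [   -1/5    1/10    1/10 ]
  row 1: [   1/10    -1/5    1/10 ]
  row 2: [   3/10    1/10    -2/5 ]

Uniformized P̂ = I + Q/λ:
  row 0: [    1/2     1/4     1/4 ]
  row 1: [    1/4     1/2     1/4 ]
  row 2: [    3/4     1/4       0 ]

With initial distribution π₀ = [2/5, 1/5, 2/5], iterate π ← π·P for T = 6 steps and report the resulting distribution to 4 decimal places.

t=0: π = [0.4000, 0.2000, 0.4000]
t=1: π = [0.5500, 0.3000, 0.1500]
t=2: π = [0.4625, 0.3250, 0.2125]
t=3: π = [0.4719, 0.3313, 0.1969]
t=4: π = [0.4664, 0.3328, 0.2008]
t=5: π = [0.4670, 0.3332, 0.1998]
t=6: π = [0.4667, 0.3333, 0.2000]

π = [0.4667, 0.3333, 0.2000]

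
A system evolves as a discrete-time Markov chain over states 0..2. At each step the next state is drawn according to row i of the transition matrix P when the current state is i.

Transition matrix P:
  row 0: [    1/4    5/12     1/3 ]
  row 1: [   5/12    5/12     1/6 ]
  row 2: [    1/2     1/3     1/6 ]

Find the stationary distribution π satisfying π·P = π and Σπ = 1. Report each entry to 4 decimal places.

π = [0.3735, 0.3976, 0.2289]

Balance equations π_j = Σ_i π_i·P[i][j]:
  π_0 = 1/4·π_0 + 5/12·π_1 + 1/2·π_2
  π_1 = 5/12·π_0 + 5/12·π_1 + 1/3·π_2
  normalize: π_0 + π_1 + π_2 = 1
Solving the linear system gives exactly π = [31/83, 33/83, 19/83].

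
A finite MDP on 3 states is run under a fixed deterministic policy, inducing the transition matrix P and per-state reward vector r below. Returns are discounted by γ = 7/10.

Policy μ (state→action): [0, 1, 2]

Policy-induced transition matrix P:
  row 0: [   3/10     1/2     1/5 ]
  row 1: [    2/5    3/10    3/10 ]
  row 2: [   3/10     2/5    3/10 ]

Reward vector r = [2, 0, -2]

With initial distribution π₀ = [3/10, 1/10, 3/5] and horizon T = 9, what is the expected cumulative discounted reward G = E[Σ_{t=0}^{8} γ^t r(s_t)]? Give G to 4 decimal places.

t=0: π = [0.3000, 0.1000, 0.6000], E[r] = -0.6000, γ^t·E[r] = -0.600000, running G = -0.600000
t=1: π = [0.3100, 0.4200, 0.2700], E[r] = 0.0800, γ^t·E[r] = 0.056000, running G = -0.544000
t=2: π = [0.3420, 0.3890, 0.2690], E[r] = 0.1460, γ^t·E[r] = 0.071540, running G = -0.472460
t=3: π = [0.3389, 0.3953, 0.2658], E[r] = 0.1462, γ^t·E[r] = 0.050147, running G = -0.422313
t=4: π = [0.3395, 0.3944, 0.2661], E[r] = 0.1468, γ^t·E[r] = 0.035256, running G = -0.387057
t=5: π = [0.3394, 0.3945, 0.2660], E[r] = 0.1468, γ^t·E[r] = 0.024669, running G = -0.362388
t=6: π = [0.3395, 0.3945, 0.2661], E[r] = 0.1468, γ^t·E[r] = 0.017270, running G = -0.345118
t=7: π = [0.3394, 0.3945, 0.2661], E[r] = 0.1468, γ^t·E[r] = 0.012089, running G = -0.333030
t=8: π = [0.3394, 0.3945, 0.2661], E[r] = 0.1468, γ^t·E[r] = 0.008462, running G = -0.324568

G = -0.3246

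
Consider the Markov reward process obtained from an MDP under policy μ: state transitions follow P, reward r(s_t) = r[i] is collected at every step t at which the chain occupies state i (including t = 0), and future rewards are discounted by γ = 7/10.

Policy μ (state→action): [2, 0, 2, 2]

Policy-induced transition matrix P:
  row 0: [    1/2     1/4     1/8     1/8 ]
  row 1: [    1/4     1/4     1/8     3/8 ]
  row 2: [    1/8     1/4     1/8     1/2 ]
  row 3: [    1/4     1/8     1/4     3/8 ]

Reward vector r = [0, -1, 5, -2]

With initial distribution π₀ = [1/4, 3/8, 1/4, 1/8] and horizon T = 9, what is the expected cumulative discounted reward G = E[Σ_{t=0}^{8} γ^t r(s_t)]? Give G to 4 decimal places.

G = 0.4420

t=0: π = [0.2500, 0.3750, 0.2500, 0.1250], E[r] = 0.6250, γ^t·E[r] = 0.625000, running G = 0.625000
t=1: π = [0.2813, 0.2344, 0.1406, 0.3438], E[r] = -0.2188, γ^t·E[r] = -0.153125, running G = 0.471875
t=2: π = [0.3027, 0.2070, 0.1680, 0.3223], E[r] = -0.0117, γ^t·E[r] = -0.005742, running G = 0.466133
t=3: π = [0.3047, 0.2097, 0.1653, 0.3203], E[r] = -0.0239, γ^t·E[r] = -0.008207, running G = 0.457926
t=4: π = [0.3055, 0.2100, 0.1650, 0.3195], E[r] = -0.0237, γ^t·E[r] = -0.005701, running G = 0.452226
t=5: π = [0.3057, 0.2101, 0.1649, 0.3193], E[r] = -0.0239, γ^t·E[r] = -0.004015, running G = 0.448211
t=6: π = [0.3058, 0.2101, 0.1649, 0.3192], E[r] = -0.0239, γ^t·E[r] = -0.002814, running G = 0.445397
t=7: π = [0.3058, 0.2101, 0.1649, 0.3192], E[r] = -0.0239, γ^t·E[r] = -0.001971, running G = 0.443426
t=8: π = [0.3058, 0.2101, 0.1649, 0.3192], E[r] = -0.0239, γ^t·E[r] = -0.001380, running G = 0.442046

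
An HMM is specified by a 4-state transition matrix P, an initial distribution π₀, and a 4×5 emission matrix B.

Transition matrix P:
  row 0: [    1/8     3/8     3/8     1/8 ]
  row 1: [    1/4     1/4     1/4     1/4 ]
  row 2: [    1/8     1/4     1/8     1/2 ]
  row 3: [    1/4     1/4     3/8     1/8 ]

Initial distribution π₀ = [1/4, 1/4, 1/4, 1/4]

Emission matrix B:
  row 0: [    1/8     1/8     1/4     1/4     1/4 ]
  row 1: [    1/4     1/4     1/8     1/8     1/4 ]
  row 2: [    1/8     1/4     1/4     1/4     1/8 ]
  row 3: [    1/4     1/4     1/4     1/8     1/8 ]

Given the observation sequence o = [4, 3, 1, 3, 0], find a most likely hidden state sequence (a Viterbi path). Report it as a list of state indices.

t=0: δ = [6.250e-02, 6.250e-02, 3.125e-02, 3.125e-02]  (obs o_0=4)
t=1: δ = [3.906e-03, 2.930e-03, 5.859e-03, 1.953e-03]  ψ = [1, 0, 0, 1]  (obs o_1=3)
t=2: δ = [9.155e-05, 3.662e-04, 3.662e-04, 7.324e-04]  ψ = [1, 0, 0, 2]  (obs o_2=1)
t=3: δ = [4.578e-05, 2.289e-05, 6.866e-05, 2.289e-05]  ψ = [3, 3, 3, 2]  (obs o_3=3)
t=4: δ = [1.073e-06, 4.292e-06, 2.146e-06, 8.583e-06]  ψ = [2, 0, 0, 2]  (obs o_4=0)
backtrack: best end state = 3; path = [0, 2, 3, 2, 3]

path = [0, 2, 3, 2, 3]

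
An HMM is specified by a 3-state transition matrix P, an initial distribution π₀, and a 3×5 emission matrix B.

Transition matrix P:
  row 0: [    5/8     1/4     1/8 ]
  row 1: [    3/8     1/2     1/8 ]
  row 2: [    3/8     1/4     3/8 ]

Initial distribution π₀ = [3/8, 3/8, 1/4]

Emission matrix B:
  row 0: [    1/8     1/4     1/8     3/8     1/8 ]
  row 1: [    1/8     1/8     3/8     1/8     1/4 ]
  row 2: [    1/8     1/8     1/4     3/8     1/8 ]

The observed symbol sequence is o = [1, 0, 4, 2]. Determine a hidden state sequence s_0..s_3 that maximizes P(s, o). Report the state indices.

t=0: δ = [9.375e-02, 4.688e-02, 3.125e-02]  (obs o_0=1)
t=1: δ = [7.324e-03, 2.930e-03, 1.465e-03]  ψ = [0, 0, 0]  (obs o_1=0)
t=2: δ = [5.722e-04, 4.578e-04, 1.144e-04]  ψ = [0, 0, 0]  (obs o_2=4)
t=3: δ = [4.470e-05, 8.583e-05, 1.788e-05]  ψ = [0, 1, 0]  (obs o_3=2)
backtrack: best end state = 1; path = [0, 0, 1, 1]

path = [0, 0, 1, 1]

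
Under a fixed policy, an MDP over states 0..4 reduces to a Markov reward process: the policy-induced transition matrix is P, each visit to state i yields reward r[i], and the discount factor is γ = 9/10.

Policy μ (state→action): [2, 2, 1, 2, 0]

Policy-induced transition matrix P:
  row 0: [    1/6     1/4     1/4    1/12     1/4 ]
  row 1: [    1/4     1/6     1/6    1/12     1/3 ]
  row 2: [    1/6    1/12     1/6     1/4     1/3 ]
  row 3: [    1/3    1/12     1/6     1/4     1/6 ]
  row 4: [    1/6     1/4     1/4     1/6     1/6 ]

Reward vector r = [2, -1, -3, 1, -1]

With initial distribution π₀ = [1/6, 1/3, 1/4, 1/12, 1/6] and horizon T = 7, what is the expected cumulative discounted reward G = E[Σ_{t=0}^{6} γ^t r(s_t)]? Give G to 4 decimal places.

t=0: π = [0.1667, 0.3333, 0.2500, 0.0833, 0.1667], E[r] = -0.8333, γ^t·E[r] = -0.833333, running G = -0.833333
t=1: π = [0.2083, 0.1667, 0.1944, 0.1528, 0.2778], E[r] = -0.4583, γ^t·E[r] = -0.412500, running G = -1.245833
t=2: π = [0.2060, 0.1782, 0.2072, 0.1644, 0.2442], E[r] = -0.4676, γ^t·E[r] = -0.378750, running G = -1.624583
t=3: π = [0.2089, 0.1732, 0.2042, 0.1656, 0.2481], E[r] = -0.4504, γ^t·E[r] = -0.328359, running G = -1.952943
t=4: π = [0.2087, 0.1739, 0.2047, 0.1656, 0.2470], E[r] = -0.4521, γ^t·E[r] = -0.296631, running G = -2.249574
t=5: π = [0.2088, 0.1738, 0.2046, 0.1656, 0.2472], E[r] = -0.4517, γ^t·E[r] = -0.266716, running G = -2.516290
t=6: π = [0.2088, 0.1738, 0.2047, 0.1656, 0.2471], E[r] = -0.4518, γ^t·E[r] = -0.240087, running G = -2.756377

G = -2.7564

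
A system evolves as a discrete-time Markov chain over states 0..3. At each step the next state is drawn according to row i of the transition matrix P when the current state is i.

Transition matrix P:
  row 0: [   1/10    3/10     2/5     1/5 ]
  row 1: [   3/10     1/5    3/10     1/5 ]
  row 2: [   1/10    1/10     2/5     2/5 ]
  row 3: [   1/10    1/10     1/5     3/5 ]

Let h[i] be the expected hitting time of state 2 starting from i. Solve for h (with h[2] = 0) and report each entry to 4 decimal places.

First-step conditioning: h[2] = 0; for i ≠ 2, h[i] = 1 + Σ_k P[i][k]·h[k].
  h[0] = 1 + 1/10·h[0] + 3/10·h[1] + 1/5·h[3]
  h[1] = 1 + 3/10·h[0] + 1/5·h[1] + 1/5·h[3]
  h[3] = 1 + 1/10·h[0] + 1/10·h[1] + 3/5·h[3]
Solving the 3×3 linear system over states ≠ 2 gives exactly h = [330/103, 360/103, 0, 430/103] (h[2] = 0 is the target).

h = [3.2039, 3.4951, 0.0000, 4.1748]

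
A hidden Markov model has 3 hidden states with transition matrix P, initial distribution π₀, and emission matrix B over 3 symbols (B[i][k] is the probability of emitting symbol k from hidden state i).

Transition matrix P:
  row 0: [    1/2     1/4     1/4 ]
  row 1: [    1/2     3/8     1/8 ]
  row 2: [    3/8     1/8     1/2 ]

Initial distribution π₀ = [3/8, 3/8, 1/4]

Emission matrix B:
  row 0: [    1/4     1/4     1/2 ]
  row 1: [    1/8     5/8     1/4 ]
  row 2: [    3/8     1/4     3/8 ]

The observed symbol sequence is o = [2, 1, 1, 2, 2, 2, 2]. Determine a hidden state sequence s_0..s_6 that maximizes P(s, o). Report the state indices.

path = [0, 1, 1, 0, 0, 0, 0]

t=0: δ = [1.875e-01, 9.375e-02, 9.375e-02]  (obs o_0=2)
t=1: δ = [2.344e-02, 2.930e-02, 1.172e-02]  ψ = [0, 0, 0]  (obs o_1=1)
t=2: δ = [3.662e-03, 6.866e-03, 1.465e-03]  ψ = [1, 1, 0]  (obs o_2=1)
t=3: δ = [1.717e-03, 6.437e-04, 3.433e-04]  ψ = [1, 1, 0]  (obs o_3=2)
t=4: δ = [4.292e-04, 1.073e-04, 1.609e-04]  ψ = [0, 0, 0]  (obs o_4=2)
t=5: δ = [1.073e-04, 2.682e-05, 4.023e-05]  ψ = [0, 0, 0]  (obs o_5=2)
t=6: δ = [2.682e-05, 6.706e-06, 1.006e-05]  ψ = [0, 0, 0]  (obs o_6=2)
backtrack: best end state = 0; path = [0, 1, 1, 0, 0, 0, 0]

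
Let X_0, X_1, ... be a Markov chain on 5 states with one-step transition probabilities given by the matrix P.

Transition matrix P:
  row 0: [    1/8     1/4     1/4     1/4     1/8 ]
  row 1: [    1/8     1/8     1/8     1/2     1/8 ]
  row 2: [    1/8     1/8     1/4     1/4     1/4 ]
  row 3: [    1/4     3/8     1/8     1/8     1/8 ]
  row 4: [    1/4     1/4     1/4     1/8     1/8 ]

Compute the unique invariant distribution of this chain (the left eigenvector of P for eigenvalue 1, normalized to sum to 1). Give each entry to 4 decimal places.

π = [0.1757, 0.2297, 0.1892, 0.2568, 0.1486]

Balance equations π_j = Σ_i π_i·P[i][j]:
  π_0 = 1/8·π_0 + 1/8·π_1 + 1/8·π_2 + 1/4·π_3 + 1/4·π_4
  π_1 = 1/4·π_0 + 1/8·π_1 + 1/8·π_2 + 3/8·π_3 + 1/4·π_4
  π_2 = 1/4·π_0 + 1/8·π_1 + 1/4·π_2 + 1/8·π_3 + 1/4·π_4
  π_3 = 1/4·π_0 + 1/2·π_1 + 1/4·π_2 + 1/8·π_3 + 1/8·π_4
  normalize: π_0 + π_1 + π_2 + π_3 + π_4 = 1
Solving the linear system gives exactly π = [13/74, 17/74, 7/37, 19/74, 11/74].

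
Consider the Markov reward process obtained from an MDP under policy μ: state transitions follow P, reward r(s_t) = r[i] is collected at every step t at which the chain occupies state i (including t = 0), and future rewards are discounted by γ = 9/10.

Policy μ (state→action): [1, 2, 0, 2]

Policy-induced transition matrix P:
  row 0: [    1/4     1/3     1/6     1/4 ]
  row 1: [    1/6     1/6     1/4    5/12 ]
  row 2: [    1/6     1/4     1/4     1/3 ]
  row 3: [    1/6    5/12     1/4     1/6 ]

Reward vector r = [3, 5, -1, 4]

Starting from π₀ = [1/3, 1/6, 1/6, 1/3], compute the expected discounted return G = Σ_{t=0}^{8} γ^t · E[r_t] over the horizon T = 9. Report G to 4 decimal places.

t=0: π = [0.3333, 0.1667, 0.1667, 0.3333], E[r] = 3.0000, γ^t·E[r] = 3.000000, running G = 3.000000
t=1: π = [0.1944, 0.3194, 0.2222, 0.2639], E[r] = 3.0139, γ^t·E[r] = 2.712500, running G = 5.712500
t=2: π = [0.1829, 0.2836, 0.2338, 0.2998], E[r] = 2.9317, γ^t·E[r] = 2.374688, running G = 8.087188
t=3: π = [0.1819, 0.2916, 0.2348, 0.2918], E[r] = 2.9359, γ^t·E[r] = 2.140242, running G = 10.227430
t=4: π = [0.1818, 0.2895, 0.2348, 0.2938], E[r] = 2.9335, γ^t·E[r] = 1.924641, running G = 12.152071
t=5: π = [0.1818, 0.2900, 0.2348, 0.2933], E[r] = 2.9339, γ^t·E[r] = 1.732465, running G = 13.884536
t=6: π = [0.1818, 0.2899, 0.2348, 0.2935], E[r] = 2.9338, γ^t·E[r] = 1.559148, running G = 15.443684
t=7: π = [0.1818, 0.2899, 0.2348, 0.2934], E[r] = 2.9338, γ^t·E[r] = 1.403249, running G = 16.846933
t=8: π = [0.1818, 0.2899, 0.2348, 0.2934], E[r] = 2.9338, γ^t·E[r] = 1.262921, running G = 18.109853

G = 18.1099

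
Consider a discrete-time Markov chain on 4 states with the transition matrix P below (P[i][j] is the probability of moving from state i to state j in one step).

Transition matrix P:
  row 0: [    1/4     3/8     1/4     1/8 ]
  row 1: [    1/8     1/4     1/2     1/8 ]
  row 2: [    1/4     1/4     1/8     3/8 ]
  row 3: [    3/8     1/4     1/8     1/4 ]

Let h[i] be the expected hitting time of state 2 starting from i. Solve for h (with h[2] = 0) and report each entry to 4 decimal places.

First-step conditioning: h[2] = 0; for i ≠ 2, h[i] = 1 + Σ_k P[i][k]·h[k].
  h[0] = 1 + 1/4·h[0] + 3/8·h[1] + 1/8·h[3]
  h[1] = 1 + 1/8·h[0] + 1/4·h[1] + 1/8·h[3]
  h[3] = 1 + 3/8·h[0] + 1/4·h[1] + 1/4·h[3]
Solving the 3×3 linear system over states ≠ 2 gives exactly h = [504/157, 392/157, 0, 592/157] (h[2] = 0 is the target).

h = [3.2102, 2.4968, 0.0000, 3.7707]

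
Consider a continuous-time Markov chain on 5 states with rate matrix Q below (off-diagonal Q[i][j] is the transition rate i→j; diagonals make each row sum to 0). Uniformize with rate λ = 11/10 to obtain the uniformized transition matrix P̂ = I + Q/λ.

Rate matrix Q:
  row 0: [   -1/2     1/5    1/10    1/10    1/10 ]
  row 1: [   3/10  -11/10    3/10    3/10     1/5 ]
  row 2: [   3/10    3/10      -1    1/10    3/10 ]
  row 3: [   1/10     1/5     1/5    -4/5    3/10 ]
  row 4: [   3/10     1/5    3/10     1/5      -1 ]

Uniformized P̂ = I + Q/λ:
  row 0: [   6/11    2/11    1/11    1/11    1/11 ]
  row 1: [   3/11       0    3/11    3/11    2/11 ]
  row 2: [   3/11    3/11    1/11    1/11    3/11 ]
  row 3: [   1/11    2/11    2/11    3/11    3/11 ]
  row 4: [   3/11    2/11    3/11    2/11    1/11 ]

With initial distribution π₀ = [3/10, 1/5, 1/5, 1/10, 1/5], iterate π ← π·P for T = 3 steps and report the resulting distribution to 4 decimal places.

π = [0.3340, 0.1663, 0.1668, 0.1666, 0.1663]

t=0: π = [0.3000, 0.2000, 0.2000, 0.1000, 0.2000]
t=1: π = [0.3364, 0.1636, 0.1727, 0.1636, 0.1636]
t=2: π = [0.3347, 0.1678, 0.1653, 0.1653, 0.1669]
t=3: π = [0.3340, 0.1663, 0.1668, 0.1666, 0.1663]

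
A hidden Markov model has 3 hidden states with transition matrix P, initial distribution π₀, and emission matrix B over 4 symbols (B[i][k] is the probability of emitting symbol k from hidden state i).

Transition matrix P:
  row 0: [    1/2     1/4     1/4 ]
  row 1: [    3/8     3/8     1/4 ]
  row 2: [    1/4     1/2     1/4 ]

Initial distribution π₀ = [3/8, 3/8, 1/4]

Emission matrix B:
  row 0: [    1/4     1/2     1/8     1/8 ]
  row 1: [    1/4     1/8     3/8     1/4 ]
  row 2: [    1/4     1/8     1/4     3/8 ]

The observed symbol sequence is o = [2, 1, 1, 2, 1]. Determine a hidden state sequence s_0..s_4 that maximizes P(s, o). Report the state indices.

path = [1, 0, 0, 1, 0]

t=0: δ = [4.688e-02, 1.406e-01, 6.250e-02]  (obs o_0=2)
t=1: δ = [2.637e-02, 6.592e-03, 4.395e-03]  ψ = [1, 1, 1]  (obs o_1=1)
t=2: δ = [6.592e-03, 8.240e-04, 8.240e-04]  ψ = [0, 0, 0]  (obs o_2=1)
t=3: δ = [4.120e-04, 6.180e-04, 4.120e-04]  ψ = [0, 0, 0]  (obs o_3=2)
t=4: δ = [1.159e-04, 2.897e-05, 1.931e-05]  ψ = [1, 1, 1]  (obs o_4=1)
backtrack: best end state = 0; path = [1, 0, 0, 1, 0]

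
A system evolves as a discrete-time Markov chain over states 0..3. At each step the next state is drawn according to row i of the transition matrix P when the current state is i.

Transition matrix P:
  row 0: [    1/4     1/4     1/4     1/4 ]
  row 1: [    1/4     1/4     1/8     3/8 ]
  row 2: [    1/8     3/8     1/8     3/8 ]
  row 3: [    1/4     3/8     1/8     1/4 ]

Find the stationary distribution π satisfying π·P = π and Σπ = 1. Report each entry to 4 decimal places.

Balance equations π_j = Σ_i π_i·P[i][j]:
  π_0 = 1/4·π_0 + 1/4·π_1 + 1/8·π_2 + 1/4·π_3
  π_1 = 1/4·π_0 + 1/4·π_1 + 3/8·π_2 + 3/8·π_3
  π_2 = 1/4·π_0 + 1/8·π_1 + 1/8·π_2 + 1/8·π_3
  normalize: π_0 + π_1 + π_2 + π_3 = 1
Solving the linear system gives exactly π = [3/13, 4/13, 2/13, 4/13].

π = [0.2308, 0.3077, 0.1538, 0.3077]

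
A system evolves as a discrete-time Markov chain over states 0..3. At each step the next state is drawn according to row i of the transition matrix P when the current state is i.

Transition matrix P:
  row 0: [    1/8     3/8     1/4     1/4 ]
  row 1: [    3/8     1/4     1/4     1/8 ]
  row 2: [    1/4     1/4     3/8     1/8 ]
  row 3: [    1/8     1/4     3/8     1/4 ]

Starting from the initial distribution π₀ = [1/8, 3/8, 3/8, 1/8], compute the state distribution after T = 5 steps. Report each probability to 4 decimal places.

π = [0.2337, 0.2792, 0.3109, 0.1762]

t=0: π = [0.1250, 0.3750, 0.3750, 0.1250]
t=1: π = [0.2656, 0.2656, 0.3125, 0.1563]
t=2: π = [0.2305, 0.2832, 0.3086, 0.1777]
t=3: π = [0.2344, 0.2788, 0.3108, 0.1760]
t=4: π = [0.2336, 0.2793, 0.3109, 0.1763]
t=5: π = [0.2337, 0.2792, 0.3109, 0.1762]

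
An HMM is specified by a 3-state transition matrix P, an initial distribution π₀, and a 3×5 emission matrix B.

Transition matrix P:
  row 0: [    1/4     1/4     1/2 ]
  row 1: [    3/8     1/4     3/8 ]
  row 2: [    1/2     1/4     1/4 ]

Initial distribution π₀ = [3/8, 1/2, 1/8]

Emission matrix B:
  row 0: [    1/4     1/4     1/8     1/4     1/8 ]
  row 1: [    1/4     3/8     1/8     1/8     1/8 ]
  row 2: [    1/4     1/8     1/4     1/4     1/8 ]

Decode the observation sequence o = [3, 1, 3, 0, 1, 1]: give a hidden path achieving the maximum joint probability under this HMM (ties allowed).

path = [0, 1, 0, 2, 0, 1]

t=0: δ = [9.375e-02, 6.250e-02, 3.125e-02]  (obs o_0=3)
t=1: δ = [5.859e-03, 8.789e-03, 5.859e-03]  ψ = [0, 0, 0]  (obs o_1=1)
t=2: δ = [8.240e-04, 2.747e-04, 8.240e-04]  ψ = [1, 1, 1]  (obs o_2=3)
t=3: δ = [1.030e-04, 5.150e-05, 1.030e-04]  ψ = [2, 0, 0]  (obs o_3=0)
t=4: δ = [1.287e-05, 9.656e-06, 6.437e-06]  ψ = [2, 0, 0]  (obs o_4=1)
t=5: δ = [9.052e-07, 1.207e-06, 8.047e-07]  ψ = [1, 0, 0]  (obs o_5=1)
backtrack: best end state = 1; path = [0, 1, 0, 2, 0, 1]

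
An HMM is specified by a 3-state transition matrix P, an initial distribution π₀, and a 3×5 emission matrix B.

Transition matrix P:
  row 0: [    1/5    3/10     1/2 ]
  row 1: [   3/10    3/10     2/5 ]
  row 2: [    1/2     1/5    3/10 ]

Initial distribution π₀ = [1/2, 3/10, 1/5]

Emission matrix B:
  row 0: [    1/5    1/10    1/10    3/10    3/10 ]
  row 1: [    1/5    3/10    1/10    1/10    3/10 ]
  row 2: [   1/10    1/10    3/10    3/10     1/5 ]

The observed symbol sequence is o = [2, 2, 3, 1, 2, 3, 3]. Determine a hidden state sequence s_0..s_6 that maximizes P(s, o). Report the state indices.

t=0: δ = [5.000e-02, 3.000e-02, 6.000e-02]  (obs o_0=2)
t=1: δ = [3.000e-03, 1.500e-03, 7.500e-03]  ψ = [2, 0, 0]  (obs o_1=2)
t=2: δ = [1.125e-03, 1.500e-04, 6.750e-04]  ψ = [2, 2, 2]  (obs o_2=3)
t=3: δ = [3.375e-05, 1.012e-04, 5.625e-05]  ψ = [2, 0, 0]  (obs o_3=1)
t=4: δ = [3.038e-06, 3.038e-06, 1.215e-05]  ψ = [1, 1, 1]  (obs o_4=2)
t=5: δ = [1.822e-06, 2.430e-07, 1.093e-06]  ψ = [2, 2, 2]  (obs o_5=3)
t=6: δ = [1.640e-07, 5.467e-08, 2.734e-07]  ψ = [2, 0, 0]  (obs o_6=3)
backtrack: best end state = 2; path = [0, 2, 0, 1, 2, 0, 2]

path = [0, 2, 0, 1, 2, 0, 2]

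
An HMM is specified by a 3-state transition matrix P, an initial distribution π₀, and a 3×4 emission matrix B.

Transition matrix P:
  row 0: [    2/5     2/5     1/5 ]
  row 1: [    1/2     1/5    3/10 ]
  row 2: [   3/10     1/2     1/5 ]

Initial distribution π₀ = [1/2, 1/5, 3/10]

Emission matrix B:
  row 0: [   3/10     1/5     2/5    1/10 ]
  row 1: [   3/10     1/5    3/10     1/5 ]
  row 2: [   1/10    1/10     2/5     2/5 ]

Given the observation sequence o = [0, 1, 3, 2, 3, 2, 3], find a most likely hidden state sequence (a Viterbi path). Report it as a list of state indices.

path = [0, 1, 2, 1, 2, 1, 2]

t=0: δ = [1.500e-01, 6.000e-02, 3.000e-02]  (obs o_0=0)
t=1: δ = [1.200e-02, 1.200e-02, 3.000e-03]  ψ = [0, 0, 0]  (obs o_1=1)
t=2: δ = [6.000e-04, 9.600e-04, 1.440e-03]  ψ = [1, 0, 1]  (obs o_2=3)
t=3: δ = [1.920e-04, 2.160e-04, 1.152e-04]  ψ = [1, 2, 1]  (obs o_3=2)
t=4: δ = [1.080e-05, 1.536e-05, 2.592e-05]  ψ = [1, 0, 1]  (obs o_4=3)
t=5: δ = [3.110e-06, 3.888e-06, 2.074e-06]  ψ = [2, 2, 2]  (obs o_5=2)
t=6: δ = [1.944e-07, 2.488e-07, 4.666e-07]  ψ = [1, 0, 1]  (obs o_6=3)
backtrack: best end state = 2; path = [0, 1, 2, 1, 2, 1, 2]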